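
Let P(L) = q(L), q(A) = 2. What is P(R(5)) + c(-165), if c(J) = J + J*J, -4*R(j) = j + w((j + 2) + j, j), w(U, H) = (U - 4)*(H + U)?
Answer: 27062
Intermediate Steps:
w(U, H) = (-4 + U)*(H + U)
R(j) = 2 - (2 + 2*j)²/4 + 11*j/4 - j*(2 + 2*j)/4 (R(j) = -(j + (((j + 2) + j)² - 4*j - 4*((j + 2) + j) + j*((j + 2) + j)))/4 = -(j + (((2 + j) + j)² - 4*j - 4*((2 + j) + j) + j*((2 + j) + j)))/4 = -(j + ((2 + 2*j)² - 4*j - 4*(2 + 2*j) + j*(2 + 2*j)))/4 = -(j + ((2 + 2*j)² - 4*j + (-8 - 8*j) + j*(2 + 2*j)))/4 = -(j + (-8 + (2 + 2*j)² - 12*j + j*(2 + 2*j)))/4 = -(-8 + (2 + 2*j)² - 11*j + j*(2 + 2*j))/4 = 2 - (2 + 2*j)²/4 + 11*j/4 - j*(2 + 2*j)/4)
P(L) = 2
c(J) = J + J²
P(R(5)) + c(-165) = 2 - 165*(1 - 165) = 2 - 165*(-164) = 2 + 27060 = 27062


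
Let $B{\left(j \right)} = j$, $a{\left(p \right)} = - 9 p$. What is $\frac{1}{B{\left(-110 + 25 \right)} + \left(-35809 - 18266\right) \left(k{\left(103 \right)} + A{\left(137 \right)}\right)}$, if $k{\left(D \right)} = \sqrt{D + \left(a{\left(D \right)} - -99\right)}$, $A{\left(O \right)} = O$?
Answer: $\frac{i}{5 \left(- 1481672 i + 54075 \sqrt{29}\right)} \approx -1.2996 \cdot 10^{-7} + 2.5542 \cdot 10^{-8} i$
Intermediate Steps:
$k{\left(D \right)} = \sqrt{99 - 8 D}$ ($k{\left(D \right)} = \sqrt{D - \left(-99 + 9 D\right)} = \sqrt{99 - 8 D}$)
$\frac{1}{B{\left(-110 + 25 \right)} + \left(-35809 - 18266\right) \left(k{\left(103 \right)} + A{\left(137 \right)}\right)} = \frac{1}{\left(-110 + 25\right) + \left(-35809 - 18266\right) \left(\sqrt{99 - 824} + 137\right)} = \frac{1}{-85 - 54075 \left(\sqrt{99 - 824} + 137\right)} = \frac{1}{-85 - 54075 \left(\sqrt{-725} + 137\right)} = \frac{1}{-85 - 54075 \left(5 i \sqrt{29} + 137\right)} = \frac{1}{-85 - 54075 \left(137 + 5 i \sqrt{29}\right)} = \frac{1}{-85 - \left(7408275 + 270375 i \sqrt{29}\right)} = \frac{1}{-7408360 - 270375 i \sqrt{29}}$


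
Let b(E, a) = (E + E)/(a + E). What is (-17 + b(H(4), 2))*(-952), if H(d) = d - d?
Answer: 16184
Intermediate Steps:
H(d) = 0
b(E, a) = 2*E/(E + a) (b(E, a) = (2*E)/(E + a) = 2*E/(E + a))
(-17 + b(H(4), 2))*(-952) = (-17 + 2*0/(0 + 2))*(-952) = (-17 + 2*0/2)*(-952) = (-17 + 2*0*(½))*(-952) = (-17 + 0)*(-952) = -17*(-952) = 16184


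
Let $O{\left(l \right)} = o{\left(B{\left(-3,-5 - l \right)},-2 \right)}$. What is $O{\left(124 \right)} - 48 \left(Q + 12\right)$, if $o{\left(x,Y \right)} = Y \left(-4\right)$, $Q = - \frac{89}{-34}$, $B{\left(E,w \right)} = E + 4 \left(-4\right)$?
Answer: $- \frac{11792}{17} \approx -693.65$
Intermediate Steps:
$B{\left(E,w \right)} = -16 + E$ ($B{\left(E,w \right)} = E - 16 = -16 + E$)
$Q = \frac{89}{34}$ ($Q = \left(-89\right) \left(- \frac{1}{34}\right) = \frac{89}{34} \approx 2.6176$)
$o{\left(x,Y \right)} = - 4 Y$
$O{\left(l \right)} = 8$ ($O{\left(l \right)} = \left(-4\right) \left(-2\right) = 8$)
$O{\left(124 \right)} - 48 \left(Q + 12\right) = 8 - 48 \left(\frac{89}{34} + 12\right) = 8 - 48 \cdot \frac{497}{34} = 8 - \frac{11928}{17} = - \frac{11792}{17}$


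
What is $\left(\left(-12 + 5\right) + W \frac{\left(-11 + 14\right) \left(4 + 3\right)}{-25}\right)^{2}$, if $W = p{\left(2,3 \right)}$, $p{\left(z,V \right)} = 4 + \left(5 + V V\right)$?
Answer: $\frac{305809}{625} \approx 489.29$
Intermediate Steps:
$p{\left(z,V \right)} = 9 + V^{2}$ ($p{\left(z,V \right)} = 4 + \left(5 + V^{2}\right) = 9 + V^{2}$)
$W = 18$ ($W = 9 + 3^{2} = 9 + 9 = 18$)
$\left(\left(-12 + 5\right) + W \frac{\left(-11 + 14\right) \left(4 + 3\right)}{-25}\right)^{2} = \left(\left(-12 + 5\right) + 18 \frac{\left(-11 + 14\right) \left(4 + 3\right)}{-25}\right)^{2} = \left(-7 + 18 \cdot 3 \cdot 7 \left(- \frac{1}{25}\right)\right)^{2} = \left(-7 + 18 \cdot 21 \left(- \frac{1}{25}\right)\right)^{2} = \left(-7 + 18 \left(- \frac{21}{25}\right)\right)^{2} = \left(-7 - \frac{378}{25}\right)^{2} = \left(- \frac{553}{25}\right)^{2} = \frac{305809}{625}$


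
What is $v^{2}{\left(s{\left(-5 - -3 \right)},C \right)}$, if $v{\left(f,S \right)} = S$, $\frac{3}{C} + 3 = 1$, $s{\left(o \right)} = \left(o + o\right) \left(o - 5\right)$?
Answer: $\frac{9}{4} \approx 2.25$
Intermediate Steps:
$s{\left(o \right)} = 2 o \left(-5 + o\right)$
$C = - \frac{3}{2}$ ($C = \frac{3}{-3 + 1} = \frac{3}{-2} = 3 \left(- \frac{1}{2}\right) = - \frac{3}{2} \approx -1.5$)
$v^{2}{\left(s{\left(-5 - -3 \right)},C \right)} = \left(- \frac{3}{2}\right)^{2} = \frac{9}{4}$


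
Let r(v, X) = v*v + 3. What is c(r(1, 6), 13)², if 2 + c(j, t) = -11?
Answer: 169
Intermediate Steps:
r(v, X) = 3 + v² (r(v, X) = v² + 3 = 3 + v²)
c(j, t) = -13 (c(j, t) = -2 - 11 = -13)
c(r(1, 6), 13)² = (-13)² = 169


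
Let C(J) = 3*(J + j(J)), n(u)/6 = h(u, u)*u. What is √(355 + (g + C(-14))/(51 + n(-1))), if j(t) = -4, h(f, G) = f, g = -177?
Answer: 2*√31673/19 ≈ 18.734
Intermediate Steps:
n(u) = 6*u² (n(u) = 6*(u*u) = 6*u²)
C(J) = -12 + 3*J (C(J) = 3*(J - 4) = 3*(-4 + J) = -12 + 3*J)
√(355 + (g + C(-14))/(51 + n(-1))) = √(355 + (-177 + (-12 + 3*(-14)))/(51 + 6*(-1)²)) = √(355 + (-177 + (-12 - 42))/(51 + 6*1)) = √(355 + (-177 - 54)/(51 + 6)) = √(355 - 231/57) = √(355 - 231*1/57) = √(355 - 77/19) = √(6668/19) = 2*√31673/19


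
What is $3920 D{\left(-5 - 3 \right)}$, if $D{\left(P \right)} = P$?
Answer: $-31360$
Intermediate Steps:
$3920 D{\left(-5 - 3 \right)} = 3920 \left(-5 - 3\right) = 3920 \left(-8\right) = -31360$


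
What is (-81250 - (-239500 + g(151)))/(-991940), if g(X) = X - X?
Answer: -15825/99194 ≈ -0.15954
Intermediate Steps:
g(X) = 0
(-81250 - (-239500 + g(151)))/(-991940) = (-81250 - (-239500 + 0))/(-991940) = (-81250 - 1*(-239500))*(-1/991940) = (-81250 + 239500)*(-1/991940) = 158250*(-1/991940) = -15825/99194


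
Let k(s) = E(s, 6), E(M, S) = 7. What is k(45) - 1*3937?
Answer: -3930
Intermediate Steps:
k(s) = 7
k(45) - 1*3937 = 7 - 1*3937 = 7 - 3937 = -3930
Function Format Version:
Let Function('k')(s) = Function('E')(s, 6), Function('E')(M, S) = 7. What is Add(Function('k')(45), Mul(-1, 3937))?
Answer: -3930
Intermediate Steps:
Function('k')(s) = 7
Add(Function('k')(45), Mul(-1, 3937)) = Add(7, Mul(-1, 3937)) = Add(7, -3937) = -3930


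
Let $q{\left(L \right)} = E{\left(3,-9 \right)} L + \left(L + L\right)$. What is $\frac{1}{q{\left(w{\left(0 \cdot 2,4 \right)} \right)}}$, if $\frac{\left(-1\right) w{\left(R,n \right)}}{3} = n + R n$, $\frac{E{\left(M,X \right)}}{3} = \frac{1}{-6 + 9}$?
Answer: $- \frac{1}{36} \approx -0.027778$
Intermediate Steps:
$E{\left(M,X \right)} = 1$ ($E{\left(M,X \right)} = \frac{3}{-6 + 9} = \frac{3}{3} = 3 \cdot \frac{1}{3} = 1$)
$w{\left(R,n \right)} = - 3 n - 3 R n$ ($w{\left(R,n \right)} = - 3 \left(n + R n\right) = - 3 n - 3 R n$)
$q{\left(L \right)} = 3 L$ ($q{\left(L \right)} = 1 L + \left(L + L\right) = L + 2 L = 3 L$)
$\frac{1}{q{\left(w{\left(0 \cdot 2,4 \right)} \right)}} = \frac{1}{3 \left(\left(-3\right) 4 \left(1 + 0 \cdot 2\right)\right)} = \frac{1}{3 \left(\left(-3\right) 4 \left(1 + 0\right)\right)} = \frac{1}{3 \left(\left(-3\right) 4 \cdot 1\right)} = \frac{1}{3 \left(-12\right)} = \frac{1}{-36} = - \frac{1}{36}$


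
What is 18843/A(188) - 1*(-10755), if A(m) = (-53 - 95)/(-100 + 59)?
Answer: 2364303/148 ≈ 15975.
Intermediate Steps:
A(m) = 148/41 (A(m) = -148/(-41) = -148*(-1/41) = 148/41)
18843/A(188) - 1*(-10755) = 18843/(148/41) - 1*(-10755) = 18843*(41/148) + 10755 = 772563/148 + 10755 = 2364303/148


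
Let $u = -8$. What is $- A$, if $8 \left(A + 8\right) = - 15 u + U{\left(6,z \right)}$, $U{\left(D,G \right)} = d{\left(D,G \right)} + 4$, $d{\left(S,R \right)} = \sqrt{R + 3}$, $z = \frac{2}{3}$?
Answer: $- \frac{15}{2} - \frac{\sqrt{33}}{24} \approx -7.7394$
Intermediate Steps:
$z = \frac{2}{3}$ ($z = 2 \cdot \frac{1}{3} = \frac{2}{3} \approx 0.66667$)
$d{\left(S,R \right)} = \sqrt{3 + R}$
$U{\left(D,G \right)} = 4 + \sqrt{3 + G}$ ($U{\left(D,G \right)} = \sqrt{3 + G} + 4 = 4 + \sqrt{3 + G}$)
$A = \frac{15}{2} + \frac{\sqrt{33}}{24}$ ($A = -8 + \frac{\left(-15\right) \left(-8\right) + \left(4 + \sqrt{3 + \frac{2}{3}}\right)}{8} = -8 + \frac{120 + \left(4 + \sqrt{\frac{11}{3}}\right)}{8} = -8 + \frac{120 + \left(4 + \frac{\sqrt{33}}{3}\right)}{8} = -8 + \frac{124 + \frac{\sqrt{33}}{3}}{8} = -8 + \left(\frac{31}{2} + \frac{\sqrt{33}}{24}\right) = \frac{15}{2} + \frac{\sqrt{33}}{24} \approx 7.7394$)
$- A = - (\frac{15}{2} + \frac{\sqrt{33}}{24}) = - \frac{15}{2} - \frac{\sqrt{33}}{24}$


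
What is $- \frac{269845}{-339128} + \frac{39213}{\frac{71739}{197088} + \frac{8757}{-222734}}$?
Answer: $\frac{10810593027948789347}{89509788534920} \approx 1.2078 \cdot 10^{5}$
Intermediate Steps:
$- \frac{269845}{-339128} + \frac{39213}{\frac{71739}{197088} + \frac{8757}{-222734}} = \left(-269845\right) \left(- \frac{1}{339128}\right) + \frac{39213}{71739 \cdot \frac{1}{197088} + 8757 \left(- \frac{1}{222734}\right)} = \frac{269845}{339128} + \frac{39213}{\frac{23913}{65696} - \frac{8757}{222734}} = \frac{269845}{339128} + \frac{39213}{\frac{2375469135}{7316366432}} = \frac{269845}{339128} + 39213 \cdot \frac{7316366432}{2375469135} = \frac{269845}{339128} + \frac{31877408544224}{263941015} = \frac{10810593027948789347}{89509788534920}$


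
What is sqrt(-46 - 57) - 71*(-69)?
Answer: 4899 + I*sqrt(103) ≈ 4899.0 + 10.149*I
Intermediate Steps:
sqrt(-46 - 57) - 71*(-69) = sqrt(-103) + 4899 = I*sqrt(103) + 4899 = 4899 + I*sqrt(103)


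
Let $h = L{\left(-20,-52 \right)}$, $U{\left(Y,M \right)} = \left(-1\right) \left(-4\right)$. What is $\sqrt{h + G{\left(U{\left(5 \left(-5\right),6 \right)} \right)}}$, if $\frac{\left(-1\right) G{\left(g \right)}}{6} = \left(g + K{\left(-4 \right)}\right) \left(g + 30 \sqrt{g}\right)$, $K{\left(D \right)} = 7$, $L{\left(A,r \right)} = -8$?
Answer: $46 i \sqrt{2} \approx 65.054 i$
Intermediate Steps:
$U{\left(Y,M \right)} = 4$
$G{\left(g \right)} = - 6 \left(7 + g\right) \left(g + 30 \sqrt{g}\right)$ ($G{\left(g \right)} = - 6 \left(g + 7\right) \left(g + 30 \sqrt{g}\right) = - 6 \left(7 + g\right) \left(g + 30 \sqrt{g}\right)$)
$h = -8$
$\sqrt{h + G{\left(U{\left(5 \left(-5\right),6 \right)} \right)}} = \sqrt{-8 - \left(168 + 96 + 1440 + 2520\right)} = \sqrt{-8 - 4224} = \sqrt{-4232} = 46 i \sqrt{2}$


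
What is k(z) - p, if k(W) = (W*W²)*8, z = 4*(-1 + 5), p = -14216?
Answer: 46984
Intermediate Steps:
z = 16 (z = 4*4 = 16)
k(W) = 8*W³ (k(W) = W³*8 = 8*W³)
k(z) - p = 8*16³ - 1*(-14216) = 8*4096 + 14216 = 32768 + 14216 = 46984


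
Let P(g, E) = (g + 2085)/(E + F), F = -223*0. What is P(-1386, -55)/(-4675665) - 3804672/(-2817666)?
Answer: 54356522968163/40255301465775 ≈ 1.3503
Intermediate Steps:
F = 0
P(g, E) = (2085 + g)/E (P(g, E) = (g + 2085)/(E + 0) = (2085 + g)/E)
P(-1386, -55)/(-4675665) - 3804672/(-2817666) = ((2085 - 1386)/(-55))/(-4675665) - 3804672/(-2817666) = -1/55*699*(-1/4675665) - 3804672*(-1/2817666) = -699/55*(-1/4675665) + 634112/469611 = 233/85720525 + 634112/469611 = 54356522968163/40255301465775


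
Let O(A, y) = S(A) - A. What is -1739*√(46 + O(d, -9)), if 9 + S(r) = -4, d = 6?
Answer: -5217*√3 ≈ -9036.1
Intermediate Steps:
S(r) = -13 (S(r) = -9 - 4 = -13)
O(A, y) = -13 - A
-1739*√(46 + O(d, -9)) = -1739*√(46 + (-13 - 1*6)) = -1739*√(46 + (-13 - 6)) = -1739*√(46 - 19) = -5217*√3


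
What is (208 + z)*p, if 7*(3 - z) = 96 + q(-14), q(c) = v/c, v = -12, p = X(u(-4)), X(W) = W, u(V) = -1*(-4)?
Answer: 38644/49 ≈ 788.65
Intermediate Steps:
u(V) = 4
p = 4
q(c) = -12/c
z = -531/49 (z = 3 - (96 - 12/(-14))/7 = 3 - (96 - 12*(-1/14))/7 = 3 - (96 + 6/7)/7 = 3 - ⅐*678/7 = 3 - 678/49 = -531/49 ≈ -10.837)
(208 + z)*p = (208 - 531/49)*4 = (9661/49)*4 = 38644/49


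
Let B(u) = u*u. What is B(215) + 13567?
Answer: 59792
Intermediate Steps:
B(u) = u²
B(215) + 13567 = 215² + 13567 = 46225 + 13567 = 59792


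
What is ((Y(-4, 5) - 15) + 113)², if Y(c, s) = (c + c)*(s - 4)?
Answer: 8100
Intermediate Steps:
Y(c, s) = 2*c*(-4 + s) (Y(c, s) = (2*c)*(-4 + s) = 2*c*(-4 + s))
((Y(-4, 5) - 15) + 113)² = ((2*(-4)*(-4 + 5) - 15) + 113)² = ((2*(-4)*1 - 15) + 113)² = ((-8 - 15) + 113)² = (-23 + 113)² = 90² = 8100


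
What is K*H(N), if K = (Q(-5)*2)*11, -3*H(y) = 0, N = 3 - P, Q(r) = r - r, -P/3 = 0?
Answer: 0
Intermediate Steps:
P = 0 (P = -3*0 = 0)
Q(r) = 0
N = 3 (N = 3 - 1*0 = 3 + 0 = 3)
H(y) = 0 (H(y) = -⅓*0 = 0)
K = 0 (K = (0*2)*11 = 0*11 = 0)
K*H(N) = 0*0 = 0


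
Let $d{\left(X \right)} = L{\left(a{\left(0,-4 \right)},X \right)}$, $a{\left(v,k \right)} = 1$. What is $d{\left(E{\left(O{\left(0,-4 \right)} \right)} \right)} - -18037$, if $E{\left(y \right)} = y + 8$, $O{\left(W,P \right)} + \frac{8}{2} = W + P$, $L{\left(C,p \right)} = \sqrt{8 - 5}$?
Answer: $18037 + \sqrt{3} \approx 18039.0$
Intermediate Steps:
$L{\left(C,p \right)} = \sqrt{3}$
$O{\left(W,P \right)} = -4 + P + W$ ($O{\left(W,P \right)} = -4 + \left(W + P\right) = -4 + \left(P + W\right) = -4 + P + W$)
$E{\left(y \right)} = 8 + y$
$d{\left(X \right)} = \sqrt{3}$
$d{\left(E{\left(O{\left(0,-4 \right)} \right)} \right)} - -18037 = \sqrt{3} - -18037 = \sqrt{3} + 18037 = 18037 + \sqrt{3}$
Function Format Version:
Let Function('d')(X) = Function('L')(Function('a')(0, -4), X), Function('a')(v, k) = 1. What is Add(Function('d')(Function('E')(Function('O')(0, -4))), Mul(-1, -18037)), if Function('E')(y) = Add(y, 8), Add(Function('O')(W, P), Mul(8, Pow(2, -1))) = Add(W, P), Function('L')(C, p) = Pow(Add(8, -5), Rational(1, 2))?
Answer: Add(18037, Pow(3, Rational(1, 2))) ≈ 18039.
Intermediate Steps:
Function('L')(C, p) = Pow(3, Rational(1, 2))
Function('O')(W, P) = Add(-4, P, W) (Function('O')(W, P) = Add(-4, Add(W, P)) = Add(-4, Add(P, W)) = Add(-4, P, W))
Function('E')(y) = Add(8, y)
Function('d')(X) = Pow(3, Rational(1, 2))
Add(Function('d')(Function('E')(Function('O')(0, -4))), Mul(-1, -18037)) = Add(Pow(3, Rational(1, 2)), Mul(-1, -18037)) = Add(Pow(3, Rational(1, 2)), 18037) = Add(18037, Pow(3, Rational(1, 2)))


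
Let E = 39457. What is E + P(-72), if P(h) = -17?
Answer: 39440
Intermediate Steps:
E + P(-72) = 39457 - 17 = 39440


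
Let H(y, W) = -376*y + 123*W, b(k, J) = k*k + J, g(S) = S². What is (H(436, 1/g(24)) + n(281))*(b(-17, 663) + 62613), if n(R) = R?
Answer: -1997321568235/192 ≈ -1.0403e+10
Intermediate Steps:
b(k, J) = J + k² (b(k, J) = k² + J = J + k²)
(H(436, 1/g(24)) + n(281))*(b(-17, 663) + 62613) = ((-376*436 + 123/(24²)) + 281)*((663 + (-17)²) + 62613) = ((-163936 + 123/576) + 281)*((663 + 289) + 62613) = ((-163936 + 123*(1/576)) + 281)*(952 + 62613) = ((-163936 + 41/192) + 281)*63565 = (-31475671/192 + 281)*63565 = -31421719/192*63565 = -1997321568235/192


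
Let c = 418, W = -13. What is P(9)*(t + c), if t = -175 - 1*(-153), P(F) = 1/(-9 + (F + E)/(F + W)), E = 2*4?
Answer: -1584/53 ≈ -29.887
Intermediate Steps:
E = 8
P(F) = 1/(-9 + (8 + F)/(-13 + F)) (P(F) = 1/(-9 + (F + 8)/(F - 13)) = 1/(-9 + (8 + F)/(-13 + F)))
t = -22 (t = -175 + 153 = -22)
P(9)*(t + c) = ((13 - 1*9)/(-125 + 8*9))*(-22 + 418) = ((13 - 9)/(-125 + 72))*396 = (4/(-53))*396 = -1/53*4*396 = -4/53*396 = -1584/53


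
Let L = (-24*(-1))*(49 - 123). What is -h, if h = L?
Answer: 1776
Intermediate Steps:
L = -1776 (L = 24*(-74) = -1776)
h = -1776
-h = -1*(-1776) = 1776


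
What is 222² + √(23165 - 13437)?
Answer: 49284 + 16*√38 ≈ 49383.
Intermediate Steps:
222² + √(23165 - 13437) = 49284 + √9728 = 49284 + 16*√38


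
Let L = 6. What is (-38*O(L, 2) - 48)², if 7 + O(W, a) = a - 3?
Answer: 65536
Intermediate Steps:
O(W, a) = -10 + a (O(W, a) = -7 + (a - 3) = -7 + (-3 + a) = -10 + a)
(-38*O(L, 2) - 48)² = (-38*(-10 + 2) - 48)² = (-38*(-8) - 48)² = (304 - 48)² = 256² = 65536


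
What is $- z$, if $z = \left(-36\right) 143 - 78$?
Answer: $5226$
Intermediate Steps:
$z = -5226$ ($z = -5148 - 78 = -5226$)
$- z = \left(-1\right) \left(-5226\right) = 5226$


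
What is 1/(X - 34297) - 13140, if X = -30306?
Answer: -848883421/64603 ≈ -13140.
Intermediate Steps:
1/(X - 34297) - 13140 = 1/(-30306 - 34297) - 13140 = 1/(-64603) - 13140 = -1/64603 - 13140 = -848883421/64603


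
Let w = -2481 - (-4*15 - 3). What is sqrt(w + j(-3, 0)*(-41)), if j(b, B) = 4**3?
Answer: I*sqrt(5042) ≈ 71.007*I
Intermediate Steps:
j(b, B) = 64
w = -2418 (w = -2481 - (-60 - 3) = -2481 - 1*(-63) = -2481 + 63 = -2418)
sqrt(w + j(-3, 0)*(-41)) = sqrt(-2418 + 64*(-41)) = sqrt(-2418 - 2624) = sqrt(-5042) = I*sqrt(5042)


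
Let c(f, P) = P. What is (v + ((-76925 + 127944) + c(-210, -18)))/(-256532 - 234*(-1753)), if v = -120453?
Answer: -34726/76835 ≈ -0.45196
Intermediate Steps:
(v + ((-76925 + 127944) + c(-210, -18)))/(-256532 - 234*(-1753)) = (-120453 + ((-76925 + 127944) - 18))/(-256532 - 234*(-1753)) = (-120453 + (51019 - 18))/(-256532 + 410202) = (-120453 + 51001)/153670 = -69452*1/153670 = -34726/76835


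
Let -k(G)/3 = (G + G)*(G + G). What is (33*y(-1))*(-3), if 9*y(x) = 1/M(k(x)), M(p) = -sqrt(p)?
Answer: -11*I*sqrt(3)/6 ≈ -3.1754*I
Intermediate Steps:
k(G) = -12*G**2 (k(G) = -3*(G + G)*(G + G) = -3*2*G*2*G = -12*G**2)
y(x) = -sqrt(3)/(54*sqrt(-x**2)) (y(x) = 1/(9*((-sqrt(-12*x**2)))) = 1/(9*((-2*sqrt(3)*sqrt(-x**2)))) = (-sqrt(3)/(6*sqrt(-x**2)))/9 = -sqrt(3)/(54*sqrt(-x**2)))
(33*y(-1))*(-3) = (33*(-sqrt(3)/(54*sqrt(-1*(-1)**2))))*(-3) = (33*(-sqrt(3)/(54*sqrt(-1*1))))*(-3) = (33*(-sqrt(3)/(54*sqrt(-1))))*(-3) = (33*(-sqrt(3)*(-I)/54))*(-3) = (33*(I*sqrt(3)/54))*(-3) = (11*I*sqrt(3)/18)*(-3) = -11*I*sqrt(3)/6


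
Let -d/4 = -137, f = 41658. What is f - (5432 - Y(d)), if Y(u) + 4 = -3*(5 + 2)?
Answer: 36201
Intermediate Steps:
d = 548 (d = -4*(-137) = 548)
Y(u) = -25 (Y(u) = -4 - 3*(5 + 2) = -4 - 3*7 = -4 - 21 = -25)
f - (5432 - Y(d)) = 41658 - (5432 - 1*(-25)) = 41658 - (5432 + 25) = 41658 - 1*5457 = 41658 - 5457 = 36201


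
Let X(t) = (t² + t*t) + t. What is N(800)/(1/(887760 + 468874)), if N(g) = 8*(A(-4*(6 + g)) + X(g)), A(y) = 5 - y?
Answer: 13935659187088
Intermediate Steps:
X(t) = t + 2*t² (X(t) = (t² + t²) + t = 2*t² + t = t + 2*t²)
N(g) = 232 + 32*g + 8*g*(1 + 2*g) (N(g) = 8*((5 - (-4)*(6 + g)) + g*(1 + 2*g)) = 8*((5 - (-24 - 4*g)) + g*(1 + 2*g)) = 8*((5 + (24 + 4*g)) + g*(1 + 2*g)) = 8*((29 + 4*g) + g*(1 + 2*g)) = 8*(29 + 4*g + g*(1 + 2*g)) = 232 + 32*g + 8*g*(1 + 2*g))
N(800)/(1/(887760 + 468874)) = (232 + 16*800² + 40*800)/(1/(887760 + 468874)) = (232 + 16*640000 + 32000)/(1/1356634) = (232 + 10240000 + 32000)/(1/1356634) = 10272232*1356634 = 13935659187088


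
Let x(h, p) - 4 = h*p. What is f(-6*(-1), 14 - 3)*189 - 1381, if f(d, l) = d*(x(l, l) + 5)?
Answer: 146039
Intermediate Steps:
x(h, p) = 4 + h*p
f(d, l) = d*(9 + l²) (f(d, l) = d*((4 + l*l) + 5) = d*((4 + l²) + 5) = d*(9 + l²))
f(-6*(-1), 14 - 3)*189 - 1381 = ((-6*(-1))*(9 + (14 - 3)²))*189 - 1381 = (6*(9 + 11²))*189 - 1381 = (6*(9 + 121))*189 - 1381 = (6*130)*189 - 1381 = 780*189 - 1381 = 147420 - 1381 = 146039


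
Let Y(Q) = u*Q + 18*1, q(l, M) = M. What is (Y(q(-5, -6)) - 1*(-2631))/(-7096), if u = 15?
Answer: -2559/7096 ≈ -0.36063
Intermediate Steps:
Y(Q) = 18 + 15*Q (Y(Q) = 15*Q + 18*1 = 15*Q + 18 = 18 + 15*Q)
(Y(q(-5, -6)) - 1*(-2631))/(-7096) = ((18 + 15*(-6)) - 1*(-2631))/(-7096) = ((18 - 90) + 2631)*(-1/7096) = (-72 + 2631)*(-1/7096) = 2559*(-1/7096) = -2559/7096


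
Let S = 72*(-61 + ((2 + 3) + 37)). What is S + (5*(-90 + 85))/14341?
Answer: -19618513/14341 ≈ -1368.0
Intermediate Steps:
S = -1368 (S = 72*(-61 + (5 + 37)) = 72*(-61 + 42) = 72*(-19) = -1368)
S + (5*(-90 + 85))/14341 = -1368 + (5*(-90 + 85))/14341 = -1368 + (5*(-5))*(1/14341) = -1368 - 25*1/14341 = -1368 - 25/14341 = -19618513/14341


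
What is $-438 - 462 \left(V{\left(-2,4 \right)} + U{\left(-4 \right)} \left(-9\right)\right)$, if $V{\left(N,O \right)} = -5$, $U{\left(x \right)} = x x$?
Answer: $68400$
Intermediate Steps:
$U{\left(x \right)} = x^{2}$
$-438 - 462 \left(V{\left(-2,4 \right)} + U{\left(-4 \right)} \left(-9\right)\right) = -438 - 462 \left(-5 + \left(-4\right)^{2} \left(-9\right)\right) = -438 - 462 \left(-5 + 16 \left(-9\right)\right) = -438 - 462 \left(-5 - 144\right) = -438 - -68838 = -438 + 68838 = 68400$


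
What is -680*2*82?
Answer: -111520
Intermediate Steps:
-680*2*82 = -17*80*82 = -1360*82 = -111520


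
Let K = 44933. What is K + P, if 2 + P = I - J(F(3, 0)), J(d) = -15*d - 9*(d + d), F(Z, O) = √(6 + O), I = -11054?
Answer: 33877 + 33*√6 ≈ 33958.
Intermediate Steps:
J(d) = -33*d (J(d) = -15*d - 18*d = -33*d)
P = -11056 + 33*√6 (P = -2 + (-11054 - (-33)*√(6 + 0)) = -2 + (-11054 - (-33)*√6) = -2 + (-11054 + 33*√6) = -11056 + 33*√6 ≈ -10975.)
K + P = 44933 + (-11056 + 33*√6) = 33877 + 33*√6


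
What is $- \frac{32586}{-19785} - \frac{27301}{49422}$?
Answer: $\frac{356771669}{325938090} \approx 1.0946$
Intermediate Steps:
$- \frac{32586}{-19785} - \frac{27301}{49422} = \left(-32586\right) \left(- \frac{1}{19785}\right) - \frac{27301}{49422} = \frac{10862}{6595} - \frac{27301}{49422} = \frac{356771669}{325938090}$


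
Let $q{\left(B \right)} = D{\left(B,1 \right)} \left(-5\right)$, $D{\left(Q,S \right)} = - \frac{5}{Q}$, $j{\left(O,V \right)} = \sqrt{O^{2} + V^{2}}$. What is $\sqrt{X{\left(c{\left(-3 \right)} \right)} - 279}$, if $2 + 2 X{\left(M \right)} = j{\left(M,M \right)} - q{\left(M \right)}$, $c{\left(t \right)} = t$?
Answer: $\frac{\sqrt{-9930 + 54 \sqrt{2}}}{6} \approx 16.544 i$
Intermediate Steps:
$q{\left(B \right)} = \frac{25}{B}$ ($q{\left(B \right)} = - \frac{5}{B} \left(-5\right) = \frac{25}{B}$)
$X{\left(M \right)} = -1 - \frac{25}{2 M} + \frac{\sqrt{2} \sqrt{M^{2}}}{2}$ ($X{\left(M \right)} = -1 + \frac{\sqrt{M^{2} + M^{2}} - \frac{25}{M}}{2} = -1 + \frac{\sqrt{2 M^{2}} - \frac{25}{M}}{2} = -1 + \frac{\sqrt{2} \sqrt{M^{2}} - \frac{25}{M}}{2} = -1 + \frac{- \frac{25}{M} + \sqrt{2} \sqrt{M^{2}}}{2} = -1 + \left(- \frac{25}{2 M} + \frac{\sqrt{2} \sqrt{M^{2}}}{2}\right) = -1 - \frac{25}{2 M} + \frac{\sqrt{2} \sqrt{M^{2}}}{2}$)
$\sqrt{X{\left(c{\left(-3 \right)} \right)} - 279} = \sqrt{\frac{-25 - 3 \left(-2 + \sqrt{2} \sqrt{\left(-3\right)^{2}}\right)}{2 \left(-3\right)} - 279} = \sqrt{\frac{1}{2} \left(- \frac{1}{3}\right) \left(-25 - 3 \left(-2 + \sqrt{2} \sqrt{9}\right)\right) - 279} = \sqrt{\frac{1}{2} \left(- \frac{1}{3}\right) \left(-25 - 3 \left(-2 + \sqrt{2} \cdot 3\right)\right) - 279} = \sqrt{\frac{1}{2} \left(- \frac{1}{3}\right) \left(-25 - 3 \left(-2 + 3 \sqrt{2}\right)\right) - 279} = \sqrt{\frac{1}{2} \left(- \frac{1}{3}\right) \left(-25 + \left(6 - 9 \sqrt{2}\right)\right) - 279} = \sqrt{\frac{1}{2} \left(- \frac{1}{3}\right) \left(-19 - 9 \sqrt{2}\right) - 279} = \sqrt{\left(\frac{19}{6} + \frac{3 \sqrt{2}}{2}\right) - 279} = \sqrt{- \frac{1655}{6} + \frac{3 \sqrt{2}}{2}}$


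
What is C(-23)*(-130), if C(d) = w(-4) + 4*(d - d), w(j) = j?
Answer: 520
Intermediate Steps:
C(d) = -4 (C(d) = -4 + 4*(d - d) = -4 + 4*0 = -4 + 0 = -4)
C(-23)*(-130) = -4*(-130) = 520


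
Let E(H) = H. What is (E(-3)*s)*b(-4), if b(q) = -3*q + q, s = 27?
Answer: -648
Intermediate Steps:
b(q) = -2*q
(E(-3)*s)*b(-4) = (-3*27)*(-2*(-4)) = -81*8 = -648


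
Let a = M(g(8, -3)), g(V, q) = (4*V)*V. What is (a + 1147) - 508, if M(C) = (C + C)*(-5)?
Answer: -1921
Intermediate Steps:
g(V, q) = 4*V²
M(C) = -10*C (M(C) = (2*C)*(-5) = -10*C)
a = -2560 (a = -40*8² = -40*64 = -10*256 = -2560)
(a + 1147) - 508 = (-2560 + 1147) - 508 = -1413 - 508 = -1921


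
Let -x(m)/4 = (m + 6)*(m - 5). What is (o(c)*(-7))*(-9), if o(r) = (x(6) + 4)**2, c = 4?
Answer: 121968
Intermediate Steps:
x(m) = -4*(-5 + m)*(6 + m) (x(m) = -4*(m + 6)*(m - 5) = -4*(6 + m)*(-5 + m) = -4*(-5 + m)*(6 + m))
o(r) = 1936 (o(r) = ((120 - 4*6 - 4*6**2) + 4)**2 = ((120 - 24 - 4*36) + 4)**2 = ((120 - 24 - 144) + 4)**2 = (-48 + 4)**2 = (-44)**2 = 1936)
(o(c)*(-7))*(-9) = (1936*(-7))*(-9) = -13552*(-9) = 121968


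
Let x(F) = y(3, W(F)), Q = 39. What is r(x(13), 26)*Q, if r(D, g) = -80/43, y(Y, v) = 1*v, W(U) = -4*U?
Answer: -3120/43 ≈ -72.558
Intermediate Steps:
y(Y, v) = v
x(F) = -4*F
r(D, g) = -80/43 (r(D, g) = -80*1/43 = -80/43)
r(x(13), 26)*Q = -80/43*39 = -3120/43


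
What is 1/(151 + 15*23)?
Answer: 1/496 ≈ 0.0020161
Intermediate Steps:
1/(151 + 15*23) = 1/(151 + 345) = 1/496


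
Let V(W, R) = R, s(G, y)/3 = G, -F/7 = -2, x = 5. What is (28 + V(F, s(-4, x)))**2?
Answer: 256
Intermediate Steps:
F = 14 (F = -7*(-2) = 14)
s(G, y) = 3*G
(28 + V(F, s(-4, x)))**2 = (28 + 3*(-4))**2 = (28 - 12)**2 = 16**2 = 256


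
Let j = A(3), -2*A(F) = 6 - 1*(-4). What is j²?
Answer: 25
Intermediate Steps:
A(F) = -5 (A(F) = -(6 - 1*(-4))/2 = -(6 + 4)/2 = -½*10 = -5)
j = -5
j² = (-5)² = 25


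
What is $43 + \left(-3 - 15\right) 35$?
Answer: $-587$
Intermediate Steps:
$43 + \left(-3 - 15\right) 35 = 43 - 630 = -587$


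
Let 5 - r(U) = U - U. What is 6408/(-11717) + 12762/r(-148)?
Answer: 149500314/58585 ≈ 2551.9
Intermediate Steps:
r(U) = 5 (r(U) = 5 - (U - U) = 5 - 1*0 = 5 + 0 = 5)
6408/(-11717) + 12762/r(-148) = 6408/(-11717) + 12762/5 = 6408*(-1/11717) + 12762*(⅕) = -6408/11717 + 12762/5 = 149500314/58585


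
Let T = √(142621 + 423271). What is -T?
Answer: -2*√141473 ≈ -752.26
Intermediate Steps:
T = 2*√141473 (T = √565892 = 2*√141473 ≈ 752.26)
-T = -2*√141473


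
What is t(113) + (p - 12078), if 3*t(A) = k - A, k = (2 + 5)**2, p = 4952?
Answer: -21442/3 ≈ -7147.3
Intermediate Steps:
k = 49 (k = 7**2 = 49)
t(A) = 49/3 - A/3 (t(A) = (49 - A)/3 = 49/3 - A/3)
t(113) + (p - 12078) = (49/3 - 1/3*113) + (4952 - 12078) = (49/3 - 113/3) - 7126 = -64/3 - 7126 = -21442/3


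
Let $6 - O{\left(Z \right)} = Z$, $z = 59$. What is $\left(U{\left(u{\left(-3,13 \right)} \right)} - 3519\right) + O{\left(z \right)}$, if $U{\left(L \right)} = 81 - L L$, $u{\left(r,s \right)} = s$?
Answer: $-3660$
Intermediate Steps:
$U{\left(L \right)} = 81 - L^{2}$
$O{\left(Z \right)} = 6 - Z$
$\left(U{\left(u{\left(-3,13 \right)} \right)} - 3519\right) + O{\left(z \right)} = \left(\left(81 - 13^{2}\right) - 3519\right) + \left(6 - 59\right) = \left(\left(81 - 169\right) - 3519\right) + \left(6 - 59\right) = \left(\left(81 - 169\right) - 3519\right) - 53 = \left(-88 - 3519\right) - 53 = -3607 - 53 = -3660$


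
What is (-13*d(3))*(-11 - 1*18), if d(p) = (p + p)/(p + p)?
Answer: 377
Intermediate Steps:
d(p) = 1 (d(p) = (2*p)/((2*p)) = (2*p)*(1/(2*p)) = 1)
(-13*d(3))*(-11 - 1*18) = (-13*1)*(-11 - 1*18) = -13*(-11 - 18) = -13*(-29) = 377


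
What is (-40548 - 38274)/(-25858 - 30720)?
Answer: 39411/28289 ≈ 1.3932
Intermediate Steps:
(-40548 - 38274)/(-25858 - 30720) = -78822/(-56578) = -78822*(-1/56578) = 39411/28289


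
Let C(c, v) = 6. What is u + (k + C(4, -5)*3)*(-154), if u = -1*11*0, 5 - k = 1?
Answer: -3388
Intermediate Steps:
k = 4 (k = 5 - 1*1 = 5 - 1 = 4)
u = 0 (u = -11*0 = 0)
u + (k + C(4, -5)*3)*(-154) = 0 + (4 + 6*3)*(-154) = 0 + (4 + 18)*(-154) = 0 + 22*(-154) = 0 - 3388 = -3388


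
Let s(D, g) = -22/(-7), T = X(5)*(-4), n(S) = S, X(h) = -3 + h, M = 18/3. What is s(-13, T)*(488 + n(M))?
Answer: 10868/7 ≈ 1552.6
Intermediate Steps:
M = 6 (M = 18*(⅓) = 6)
T = -8 (T = (-3 + 5)*(-4) = 2*(-4) = -8)
s(D, g) = 22/7 (s(D, g) = -22*(-⅐) = 22/7)
s(-13, T)*(488 + n(M)) = 22*(488 + 6)/7 = (22/7)*494 = 10868/7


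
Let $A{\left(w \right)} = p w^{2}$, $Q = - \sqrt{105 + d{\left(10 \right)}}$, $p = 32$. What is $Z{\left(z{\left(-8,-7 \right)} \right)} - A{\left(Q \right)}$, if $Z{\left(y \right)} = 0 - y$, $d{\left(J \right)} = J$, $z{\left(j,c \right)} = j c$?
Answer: $-3736$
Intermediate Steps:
$z{\left(j,c \right)} = c j$
$Z{\left(y \right)} = - y$
$Q = - \sqrt{115}$ ($Q = - \sqrt{105 + 10} = - \sqrt{115} \approx -10.724$)
$A{\left(w \right)} = 32 w^{2}$
$Z{\left(z{\left(-8,-7 \right)} \right)} - A{\left(Q \right)} = - \left(-7\right) \left(-8\right) - 32 \left(- \sqrt{115}\right)^{2} = \left(-1\right) 56 - 32 \cdot 115 = -56 - 3680 = -3736$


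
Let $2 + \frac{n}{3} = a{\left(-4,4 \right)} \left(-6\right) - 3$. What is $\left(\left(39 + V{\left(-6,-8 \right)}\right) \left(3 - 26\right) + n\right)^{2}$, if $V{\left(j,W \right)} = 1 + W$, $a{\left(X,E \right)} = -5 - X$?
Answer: $537289$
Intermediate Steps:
$n = 3$ ($n = -6 + 3 \left(\left(-5 - -4\right) \left(-6\right) - 3\right) = -6 + 3 \left(\left(-5 + 4\right) \left(-6\right) - 3\right) = -6 + 3 \left(\left(-1\right) \left(-6\right) - 3\right) = -6 + 3 \left(6 - 3\right) = -6 + 3 \cdot 3 = -6 + 9 = 3$)
$\left(\left(39 + V{\left(-6,-8 \right)}\right) \left(3 - 26\right) + n\right)^{2} = \left(\left(39 + \left(1 - 8\right)\right) \left(3 - 26\right) + 3\right)^{2} = \left(\left(39 - 7\right) \left(-23\right) + 3\right)^{2} = \left(32 \left(-23\right) + 3\right)^{2} = \left(-736 + 3\right)^{2} = \left(-733\right)^{2} = 537289$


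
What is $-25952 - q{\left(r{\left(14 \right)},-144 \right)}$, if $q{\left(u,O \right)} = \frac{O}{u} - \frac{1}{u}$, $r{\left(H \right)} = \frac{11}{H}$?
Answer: $- \frac{283442}{11} \approx -25767.0$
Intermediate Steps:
$q{\left(u,O \right)} = - \frac{1}{u} + \frac{O}{u}$
$-25952 - q{\left(r{\left(14 \right)},-144 \right)} = -25952 - \frac{-1 - 144}{11 \cdot \frac{1}{14}} = -25952 - \frac{1}{11 \cdot \frac{1}{14}} \left(-145\right) = -25952 - \frac{1}{\frac{11}{14}} \left(-145\right) = -25952 - \frac{14}{11} \left(-145\right) = -25952 - - \frac{2030}{11} = -25952 + \frac{2030}{11} = - \frac{283442}{11}$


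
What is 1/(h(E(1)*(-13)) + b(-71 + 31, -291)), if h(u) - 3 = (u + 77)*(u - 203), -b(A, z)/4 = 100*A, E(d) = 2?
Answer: 1/4324 ≈ 0.00023127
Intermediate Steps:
b(A, z) = -400*A
h(u) = 3 + (-203 + u)*(77 + u) (h(u) = 3 + (u + 77)*(u - 203) = 3 + (77 + u)*(-203 + u) = 3 + (-203 + u)*(77 + u))
1/(h(E(1)*(-13)) + b(-71 + 31, -291)) = 1/((-15628 + (2*(-13))**2 - 252*(-13)) - 400*(-71 + 31)) = 1/((-15628 + (-26)**2 - 126*(-26)) - 400*(-40)) = 1/((-15628 + 676 + 3276) + 16000) = 1/(-11676 + 16000) = 1/4324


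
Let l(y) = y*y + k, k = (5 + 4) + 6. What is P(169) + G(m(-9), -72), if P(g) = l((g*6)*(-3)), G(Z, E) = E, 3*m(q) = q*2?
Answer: 9253707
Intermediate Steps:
k = 15 (k = 9 + 6 = 15)
m(q) = 2*q/3 (m(q) = (q*2)/3 = (2*q)/3 = 2*q/3)
l(y) = 15 + y² (l(y) = y*y + 15 = y² + 15 = 15 + y²)
P(g) = 15 + 324*g² (P(g) = 15 + ((g*6)*(-3))² = 15 + ((6*g)*(-3))² = 15 + (-18*g)² = 15 + 324*g²)
P(169) + G(m(-9), -72) = (15 + 324*169²) - 72 = (15 + 324*28561) - 72 = (15 + 9253764) - 72 = 9253779 - 72 = 9253707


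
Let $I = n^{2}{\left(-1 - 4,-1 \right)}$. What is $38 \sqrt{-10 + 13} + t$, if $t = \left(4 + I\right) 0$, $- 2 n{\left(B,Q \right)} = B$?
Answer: $38 \sqrt{3} \approx 65.818$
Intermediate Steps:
$n{\left(B,Q \right)} = - \frac{B}{2}$
$I = \frac{25}{4}$ ($I = \left(- \frac{-1 - 4}{2}\right)^{2} = \left(\left(- \frac{1}{2}\right) \left(-5\right)\right)^{2} = \left(\frac{5}{2}\right)^{2} = \frac{25}{4} \approx 6.25$)
$t = 0$ ($t = \left(4 + \frac{25}{4}\right) 0 = \frac{41}{4} \cdot 0 = 0$)
$38 \sqrt{-10 + 13} + t = 38 \sqrt{-10 + 13} + 0 = 38 \sqrt{3} + 0 = 38 \sqrt{3}$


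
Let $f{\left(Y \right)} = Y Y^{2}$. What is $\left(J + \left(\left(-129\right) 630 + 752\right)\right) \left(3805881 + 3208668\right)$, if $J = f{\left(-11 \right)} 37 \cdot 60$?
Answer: $-21291527132562$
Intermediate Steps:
$f{\left(Y \right)} = Y^{3}$
$J = -2954820$ ($J = \left(-11\right)^{3} \cdot 37 \cdot 60 = \left(-1331\right) 37 \cdot 60 = \left(-49247\right) 60 = -2954820$)
$\left(J + \left(\left(-129\right) 630 + 752\right)\right) \left(3805881 + 3208668\right) = \left(-2954820 + \left(\left(-129\right) 630 + 752\right)\right) \left(3805881 + 3208668\right) = \left(-2954820 + \left(-81270 + 752\right)\right) 7014549 = \left(-2954820 - 80518\right) 7014549 = \left(-3035338\right) 7014549 = -21291527132562$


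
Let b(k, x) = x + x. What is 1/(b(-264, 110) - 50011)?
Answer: -1/49791 ≈ -2.0084e-5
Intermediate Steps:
b(k, x) = 2*x
1/(b(-264, 110) - 50011) = 1/(2*110 - 50011) = 1/(220 - 50011) = 1/(-49791) = -1/49791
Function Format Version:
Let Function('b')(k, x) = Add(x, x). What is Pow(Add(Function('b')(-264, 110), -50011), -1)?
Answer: Rational(-1, 49791) ≈ -2.0084e-5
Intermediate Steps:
Function('b')(k, x) = Mul(2, x)
Pow(Add(Function('b')(-264, 110), -50011), -1) = Pow(Add(Mul(2, 110), -50011), -1) = Pow(Add(220, -50011), -1) = Pow(-49791, -1) = Rational(-1, 49791)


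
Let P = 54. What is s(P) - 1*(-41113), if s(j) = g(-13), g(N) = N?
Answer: 41100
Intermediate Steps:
s(j) = -13
s(P) - 1*(-41113) = -13 - 1*(-41113) = -13 + 41113 = 41100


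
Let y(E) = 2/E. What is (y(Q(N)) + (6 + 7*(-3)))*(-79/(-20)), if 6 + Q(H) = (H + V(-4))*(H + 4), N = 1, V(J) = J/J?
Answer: -2291/40 ≈ -57.275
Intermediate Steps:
V(J) = 1
Q(H) = -6 + (1 + H)*(4 + H) (Q(H) = -6 + (H + 1)*(H + 4) = -6 + (1 + H)*(4 + H))
(y(Q(N)) + (6 + 7*(-3)))*(-79/(-20)) = (2/(-2 + 1² + 5*1) + (6 + 7*(-3)))*(-79/(-20)) = (2/(-2 + 1 + 5) + (6 - 21))*(-79*(-1/20)) = (2/4 - 15)*(79/20) = (2*(¼) - 15)*(79/20) = (½ - 15)*(79/20) = -29/2*79/20 = -2291/40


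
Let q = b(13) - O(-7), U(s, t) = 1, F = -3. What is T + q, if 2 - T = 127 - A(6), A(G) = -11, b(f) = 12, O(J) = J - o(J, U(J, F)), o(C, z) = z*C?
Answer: -124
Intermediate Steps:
o(C, z) = C*z
O(J) = 0 (O(J) = J - J = 0)
q = 12 (q = 12 - 1*0 = 12 + 0 = 12)
T = -136 (T = 2 - (127 - 1*(-11)) = 2 - (127 + 11) = 2 - 1*138 = 2 - 138 = -136)
T + q = -136 + 12 = -124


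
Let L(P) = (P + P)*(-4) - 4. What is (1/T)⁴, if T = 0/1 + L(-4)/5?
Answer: 625/614656 ≈ 0.0010168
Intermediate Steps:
L(P) = -4 - 8*P (L(P) = (2*P)*(-4) - 4 = -8*P - 4 = -4 - 8*P)
T = 28/5 (T = 0/1 + (-4 - 8*(-4))/5 = 0*1 + (-4 + 32)*(⅕) = 0 + 28*(⅕) = 0 + 28/5 = 28/5 ≈ 5.6000)
(1/T)⁴ = (1/(28/5))⁴ = (5/28)⁴ = 625/614656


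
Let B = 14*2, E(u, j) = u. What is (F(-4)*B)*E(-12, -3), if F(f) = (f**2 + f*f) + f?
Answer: -9408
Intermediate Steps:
F(f) = f + 2*f**2 (F(f) = (f**2 + f**2) + f = 2*f**2 + f = f + 2*f**2)
B = 28
(F(-4)*B)*E(-12, -3) = (-4*(1 + 2*(-4))*28)*(-12) = (-4*(1 - 8)*28)*(-12) = (-4*(-7)*28)*(-12) = (28*28)*(-12) = 784*(-12) = -9408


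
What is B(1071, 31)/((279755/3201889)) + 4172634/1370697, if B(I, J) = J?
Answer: 45740241423431/127819779745 ≈ 357.85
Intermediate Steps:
B(1071, 31)/((279755/3201889)) + 4172634/1370697 = 31/((279755/3201889)) + 4172634/1370697 = 31/((279755*(1/3201889))) + 4172634*(1/1370697) = 31/(279755/3201889) + 1390878/456899 = 31*(3201889/279755) + 1390878/456899 = 99258559/279755 + 1390878/456899 = 45740241423431/127819779745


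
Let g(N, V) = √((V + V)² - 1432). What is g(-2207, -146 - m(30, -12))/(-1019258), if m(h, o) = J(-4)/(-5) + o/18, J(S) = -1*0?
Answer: -√186874/1528887 ≈ -0.00028275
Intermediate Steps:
J(S) = 0
m(h, o) = o/18 (m(h, o) = 0/(-5) + o/18 = 0*(-⅕) + o*(1/18) = 0 + o/18 = o/18)
g(N, V) = √(-1432 + 4*V²) (g(N, V) = √((2*V)² - 1432) = √(4*V² - 1432) = √(-1432 + 4*V²))
g(-2207, -146 - m(30, -12))/(-1019258) = (2*√(-358 + (-146 - (-12)/18)²))/(-1019258) = (2*√(-358 + (-146 - 1*(-⅔))²))*(-1/1019258) = (2*√(-358 + (-146 + ⅔)²))*(-1/1019258) = (2*√(-358 + (-436/3)²))*(-1/1019258) = (2*√(-358 + 190096/9))*(-1/1019258) = (2*√(186874/9))*(-1/1019258) = (2*(√186874/3))*(-1/1019258) = (2*√186874/3)*(-1/1019258) = -√186874/1528887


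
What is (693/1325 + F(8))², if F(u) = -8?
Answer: 98148649/1755625 ≈ 55.905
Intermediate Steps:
(693/1325 + F(8))² = (693/1325 - 8)² = (-9907/1325)² = 98148649/1755625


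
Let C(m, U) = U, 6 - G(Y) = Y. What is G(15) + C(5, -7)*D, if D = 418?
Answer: -2935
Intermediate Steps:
G(Y) = 6 - Y
G(15) + C(5, -7)*D = (6 - 1*15) - 7*418 = (6 - 15) - 2926 = -9 - 2926 = -2935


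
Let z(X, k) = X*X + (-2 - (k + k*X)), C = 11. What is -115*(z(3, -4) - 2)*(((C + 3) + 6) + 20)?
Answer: -96600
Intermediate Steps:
z(X, k) = -2 + X² - k - X*k (z(X, k) = X² + (-2 - (k + X*k)) = X² + (-2 + (-k - X*k)) = X² + (-2 - k - X*k) = -2 + X² - k - X*k)
-115*(z(3, -4) - 2)*(((C + 3) + 6) + 20) = -115*((-2 + 3² - 1*(-4) - 1*3*(-4)) - 2)*(((11 + 3) + 6) + 20) = -115*((-2 + 9 + 4 + 12) - 2)*((14 + 6) + 20) = -115*(23 - 2)*(20 + 20) = -2415*40 = -115*840 = -96600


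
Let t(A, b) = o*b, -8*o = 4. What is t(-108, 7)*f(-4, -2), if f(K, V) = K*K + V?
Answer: -49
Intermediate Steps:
o = -½ (o = -⅛*4 = -½ ≈ -0.50000)
t(A, b) = -b/2
f(K, V) = V + K² (f(K, V) = K² + V = V + K²)
t(-108, 7)*f(-4, -2) = (-½*7)*(-2 + (-4)²) = -7*(-2 + 16)/2 = -7/2*14 = -49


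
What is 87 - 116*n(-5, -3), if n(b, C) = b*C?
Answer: -1653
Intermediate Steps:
n(b, C) = C*b
87 - 116*n(-5, -3) = 87 - (-348)*(-5) = 87 - 116*15 = 87 - 1740 = -1653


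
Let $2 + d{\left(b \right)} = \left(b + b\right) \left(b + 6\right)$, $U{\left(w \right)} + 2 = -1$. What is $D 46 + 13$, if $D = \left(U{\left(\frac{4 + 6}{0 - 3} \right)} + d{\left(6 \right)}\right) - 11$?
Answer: $5901$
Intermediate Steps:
$U{\left(w \right)} = -3$ ($U{\left(w \right)} = -2 - 1 = -3$)
$d{\left(b \right)} = -2 + 2 b \left(6 + b\right)$ ($d{\left(b \right)} = -2 + \left(b + b\right) \left(b + 6\right) = -2 + 2 b \left(6 + b\right)$)
$D = 128$ ($D = \left(-3 + \left(-2 + 2 \cdot 6^{2} + 12 \cdot 6\right)\right) - 11 = \left(-3 + \left(-2 + 2 \cdot 36 + 72\right)\right) - 11 = \left(-3 + \left(-2 + 72 + 72\right)\right) - 11 = \left(-3 + 142\right) - 11 = 139 - 11 = 128$)
$D 46 + 13 = 128 \cdot 46 + 13 = 5888 + 13 = 5901$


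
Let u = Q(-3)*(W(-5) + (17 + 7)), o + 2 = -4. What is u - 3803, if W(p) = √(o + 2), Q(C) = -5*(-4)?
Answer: -3323 + 40*I ≈ -3323.0 + 40.0*I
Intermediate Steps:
o = -6 (o = -2 - 4 = -6)
Q(C) = 20
W(p) = 2*I (W(p) = √(-6 + 2) = √(-4) = 2*I)
u = 480 + 40*I (u = 20*(2*I + (17 + 7)) = 20*(2*I + 24) = 20*(24 + 2*I) = 480 + 40*I ≈ 480.0 + 40.0*I)
u - 3803 = (480 + 40*I) - 3803 = -3323 + 40*I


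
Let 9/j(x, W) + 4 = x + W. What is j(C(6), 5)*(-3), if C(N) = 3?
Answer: -27/4 ≈ -6.7500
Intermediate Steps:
j(x, W) = 9/(-4 + W + x) (j(x, W) = 9/(-4 + (x + W)) = 9/(-4 + (W + x)) = 9/(-4 + W + x))
j(C(6), 5)*(-3) = (9/(-4 + 5 + 3))*(-3) = (9/4)*(-3) = -27/4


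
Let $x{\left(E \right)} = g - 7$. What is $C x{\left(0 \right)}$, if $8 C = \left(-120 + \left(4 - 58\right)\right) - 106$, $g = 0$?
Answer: $245$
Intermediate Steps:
$x{\left(E \right)} = -7$ ($x{\left(E \right)} = 0 - 7 = -7$)
$C = -35$ ($C = \frac{\left(-120 + \left(4 - 58\right)\right) - 106}{8} = \frac{\left(-120 - 54\right) - 106}{8} = \frac{-174 - 106}{8} = \frac{1}{8} \left(-280\right) = -35$)
$C x{\left(0 \right)} = \left(-35\right) \left(-7\right) = 245$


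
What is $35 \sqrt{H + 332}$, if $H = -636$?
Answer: $140 i \sqrt{19} \approx 610.25 i$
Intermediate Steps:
$35 \sqrt{H + 332} = 35 \sqrt{-636 + 332} = 35 \sqrt{-304} = 35 \cdot 4 i \sqrt{19} = 140 i \sqrt{19}$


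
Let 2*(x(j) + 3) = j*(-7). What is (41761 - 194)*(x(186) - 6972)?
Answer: -316989942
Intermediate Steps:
x(j) = -3 - 7*j/2 (x(j) = -3 + (j*(-7))/2 = -3 + (-7*j)/2 = -3 - 7*j/2)
(41761 - 194)*(x(186) - 6972) = (41761 - 194)*((-3 - 7/2*186) - 6972) = 41567*((-3 - 651) - 6972) = 41567*(-654 - 6972) = 41567*(-7626) = -316989942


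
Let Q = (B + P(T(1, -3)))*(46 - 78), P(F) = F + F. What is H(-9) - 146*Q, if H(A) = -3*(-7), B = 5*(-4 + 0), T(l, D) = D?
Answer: -121451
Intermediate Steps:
P(F) = 2*F
B = -20 (B = 5*(-4) = -20)
Q = 832 (Q = (-20 + 2*(-3))*(46 - 78) = (-20 - 6)*(-32) = -26*(-32) = 832)
H(A) = 21
H(-9) - 146*Q = 21 - 146*832 = 21 - 121472 = -121451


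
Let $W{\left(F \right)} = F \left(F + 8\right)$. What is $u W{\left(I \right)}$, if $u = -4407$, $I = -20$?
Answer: $-1057680$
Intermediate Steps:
$W{\left(F \right)} = F \left(8 + F\right)$
$u W{\left(I \right)} = - 4407 \left(- 20 \left(8 - 20\right)\right) = - 4407 \left(\left(-20\right) \left(-12\right)\right) = \left(-4407\right) 240 = -1057680$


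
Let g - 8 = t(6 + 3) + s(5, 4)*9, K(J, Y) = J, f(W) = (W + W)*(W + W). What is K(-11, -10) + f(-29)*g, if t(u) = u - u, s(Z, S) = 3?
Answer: 117729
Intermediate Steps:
f(W) = 4*W² (f(W) = (2*W)*(2*W) = 4*W²)
t(u) = 0
g = 35 (g = 8 + (0 + 3*9) = 8 + (0 + 27) = 8 + 27 = 35)
K(-11, -10) + f(-29)*g = -11 + (4*(-29)²)*35 = -11 + (4*841)*35 = -11 + 3364*35 = -11 + 117740 = 117729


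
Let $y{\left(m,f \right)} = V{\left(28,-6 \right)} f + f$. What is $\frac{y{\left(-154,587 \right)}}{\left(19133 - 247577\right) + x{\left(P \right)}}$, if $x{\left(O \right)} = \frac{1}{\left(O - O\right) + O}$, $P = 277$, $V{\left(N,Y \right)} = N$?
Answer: $- \frac{4715371}{63278987} \approx -0.074517$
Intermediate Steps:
$x{\left(O \right)} = \frac{1}{O}$ ($x{\left(O \right)} = \frac{1}{0 + O} = \frac{1}{O}$)
$y{\left(m,f \right)} = 29 f$ ($y{\left(m,f \right)} = 28 f + f = 29 f$)
$\frac{y{\left(-154,587 \right)}}{\left(19133 - 247577\right) + x{\left(P \right)}} = \frac{29 \cdot 587}{\left(19133 - 247577\right) + \frac{1}{277}} = \frac{17023}{-228444 + \frac{1}{277}} = \frac{17023}{- \frac{63278987}{277}} = 17023 \left(- \frac{277}{63278987}\right) = - \frac{4715371}{63278987}$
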